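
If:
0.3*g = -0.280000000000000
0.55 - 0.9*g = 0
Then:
No Solution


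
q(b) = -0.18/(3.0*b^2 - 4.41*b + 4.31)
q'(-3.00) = -0.00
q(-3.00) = -0.00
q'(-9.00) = -0.00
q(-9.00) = -0.00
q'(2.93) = 0.01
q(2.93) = -0.01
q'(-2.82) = -0.00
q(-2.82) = -0.00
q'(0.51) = -0.03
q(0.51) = -0.06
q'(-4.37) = -0.00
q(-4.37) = -0.00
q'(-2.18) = -0.00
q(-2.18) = -0.01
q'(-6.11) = -0.00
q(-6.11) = -0.00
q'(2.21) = 0.02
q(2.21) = -0.02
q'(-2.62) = -0.00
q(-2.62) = -0.00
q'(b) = -0.18*(4.41 - 6.0*b)/(3.0*b^2 - 4.41*b + 4.31)^2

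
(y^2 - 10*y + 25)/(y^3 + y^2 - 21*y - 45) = (y - 5)/(y^2 + 6*y + 9)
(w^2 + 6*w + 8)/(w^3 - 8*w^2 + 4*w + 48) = (w + 4)/(w^2 - 10*w + 24)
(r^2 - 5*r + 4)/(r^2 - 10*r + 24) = (r - 1)/(r - 6)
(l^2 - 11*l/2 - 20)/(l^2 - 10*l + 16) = (l + 5/2)/(l - 2)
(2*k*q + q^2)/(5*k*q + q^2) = (2*k + q)/(5*k + q)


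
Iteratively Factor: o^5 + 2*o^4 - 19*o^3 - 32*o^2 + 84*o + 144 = (o - 3)*(o^4 + 5*o^3 - 4*o^2 - 44*o - 48) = (o - 3)^2*(o^3 + 8*o^2 + 20*o + 16) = (o - 3)^2*(o + 4)*(o^2 + 4*o + 4) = (o - 3)^2*(o + 2)*(o + 4)*(o + 2)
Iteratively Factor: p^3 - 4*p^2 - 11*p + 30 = (p + 3)*(p^2 - 7*p + 10) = (p - 5)*(p + 3)*(p - 2)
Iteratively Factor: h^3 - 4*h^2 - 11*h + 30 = (h + 3)*(h^2 - 7*h + 10) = (h - 2)*(h + 3)*(h - 5)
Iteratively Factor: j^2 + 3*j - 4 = (j - 1)*(j + 4)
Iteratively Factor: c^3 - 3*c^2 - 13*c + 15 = (c - 1)*(c^2 - 2*c - 15) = (c - 1)*(c + 3)*(c - 5)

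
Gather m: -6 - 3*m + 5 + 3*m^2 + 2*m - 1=3*m^2 - m - 2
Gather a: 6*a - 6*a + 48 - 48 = 0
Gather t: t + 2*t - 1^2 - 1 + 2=3*t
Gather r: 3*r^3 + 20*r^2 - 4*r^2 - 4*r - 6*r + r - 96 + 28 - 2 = 3*r^3 + 16*r^2 - 9*r - 70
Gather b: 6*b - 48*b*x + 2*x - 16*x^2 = b*(6 - 48*x) - 16*x^2 + 2*x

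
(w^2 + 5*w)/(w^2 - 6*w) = (w + 5)/(w - 6)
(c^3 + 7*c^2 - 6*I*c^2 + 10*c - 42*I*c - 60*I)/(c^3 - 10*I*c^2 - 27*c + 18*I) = (c^2 + 7*c + 10)/(c^2 - 4*I*c - 3)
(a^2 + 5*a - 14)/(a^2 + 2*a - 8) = (a + 7)/(a + 4)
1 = 1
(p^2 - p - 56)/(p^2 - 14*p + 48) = (p + 7)/(p - 6)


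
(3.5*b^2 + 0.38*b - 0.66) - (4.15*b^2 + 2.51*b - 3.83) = -0.65*b^2 - 2.13*b + 3.17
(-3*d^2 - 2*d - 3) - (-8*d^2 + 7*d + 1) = 5*d^2 - 9*d - 4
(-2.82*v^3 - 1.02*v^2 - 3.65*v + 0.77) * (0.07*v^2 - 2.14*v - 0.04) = -0.1974*v^5 + 5.9634*v^4 + 2.0401*v^3 + 7.9057*v^2 - 1.5018*v - 0.0308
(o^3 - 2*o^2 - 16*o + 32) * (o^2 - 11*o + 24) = o^5 - 13*o^4 + 30*o^3 + 160*o^2 - 736*o + 768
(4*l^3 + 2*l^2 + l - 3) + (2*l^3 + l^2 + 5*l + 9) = 6*l^3 + 3*l^2 + 6*l + 6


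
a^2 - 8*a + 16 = (a - 4)^2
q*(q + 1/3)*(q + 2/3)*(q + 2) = q^4 + 3*q^3 + 20*q^2/9 + 4*q/9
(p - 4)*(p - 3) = p^2 - 7*p + 12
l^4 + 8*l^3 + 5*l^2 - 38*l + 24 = (l - 1)^2*(l + 4)*(l + 6)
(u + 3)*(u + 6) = u^2 + 9*u + 18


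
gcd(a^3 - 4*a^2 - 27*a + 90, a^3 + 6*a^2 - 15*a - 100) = a + 5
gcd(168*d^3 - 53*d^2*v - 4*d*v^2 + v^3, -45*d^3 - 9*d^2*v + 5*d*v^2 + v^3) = -3*d + v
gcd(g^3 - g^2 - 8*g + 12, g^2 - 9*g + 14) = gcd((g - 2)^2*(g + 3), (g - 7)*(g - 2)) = g - 2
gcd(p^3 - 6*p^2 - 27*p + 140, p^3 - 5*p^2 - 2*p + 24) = p - 4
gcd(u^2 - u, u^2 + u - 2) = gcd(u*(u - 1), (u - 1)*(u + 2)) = u - 1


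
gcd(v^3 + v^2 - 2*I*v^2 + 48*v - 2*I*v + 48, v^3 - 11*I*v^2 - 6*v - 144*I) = v - 8*I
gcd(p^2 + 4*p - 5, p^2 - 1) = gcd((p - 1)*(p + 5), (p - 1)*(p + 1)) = p - 1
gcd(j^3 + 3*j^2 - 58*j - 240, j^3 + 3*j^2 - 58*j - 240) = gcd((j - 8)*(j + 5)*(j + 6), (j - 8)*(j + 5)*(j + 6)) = j^3 + 3*j^2 - 58*j - 240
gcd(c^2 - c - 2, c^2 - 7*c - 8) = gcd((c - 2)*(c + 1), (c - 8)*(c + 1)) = c + 1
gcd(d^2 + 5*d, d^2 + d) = d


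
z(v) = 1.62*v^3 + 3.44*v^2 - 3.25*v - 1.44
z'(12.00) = 779.15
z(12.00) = 3254.28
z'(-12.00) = 614.03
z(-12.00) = -2266.44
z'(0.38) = 0.07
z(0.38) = -2.09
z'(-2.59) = 11.53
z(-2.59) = 1.91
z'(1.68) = 22.03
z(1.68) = 10.49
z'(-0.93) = -5.44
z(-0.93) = 3.25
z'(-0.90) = -5.51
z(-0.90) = 3.09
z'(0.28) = -0.94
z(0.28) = -2.04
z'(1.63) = 20.88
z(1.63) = 9.42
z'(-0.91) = -5.49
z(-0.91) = 3.15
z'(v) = 4.86*v^2 + 6.88*v - 3.25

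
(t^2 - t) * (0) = 0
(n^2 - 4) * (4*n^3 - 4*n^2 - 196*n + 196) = 4*n^5 - 4*n^4 - 212*n^3 + 212*n^2 + 784*n - 784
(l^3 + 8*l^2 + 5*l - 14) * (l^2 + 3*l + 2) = l^5 + 11*l^4 + 31*l^3 + 17*l^2 - 32*l - 28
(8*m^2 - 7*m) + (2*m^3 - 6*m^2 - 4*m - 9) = 2*m^3 + 2*m^2 - 11*m - 9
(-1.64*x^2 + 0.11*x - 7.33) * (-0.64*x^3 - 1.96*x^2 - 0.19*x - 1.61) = 1.0496*x^5 + 3.144*x^4 + 4.7872*x^3 + 16.9863*x^2 + 1.2156*x + 11.8013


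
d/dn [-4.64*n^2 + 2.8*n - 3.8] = 2.8 - 9.28*n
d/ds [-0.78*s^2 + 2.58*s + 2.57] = 2.58 - 1.56*s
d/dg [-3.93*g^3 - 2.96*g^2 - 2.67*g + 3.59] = -11.79*g^2 - 5.92*g - 2.67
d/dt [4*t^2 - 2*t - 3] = 8*t - 2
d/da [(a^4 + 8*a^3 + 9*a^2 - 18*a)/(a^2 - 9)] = 2*(a^3 - 2*a^2 - 15*a + 9)/(a^2 - 6*a + 9)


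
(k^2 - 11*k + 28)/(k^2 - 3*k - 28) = (k - 4)/(k + 4)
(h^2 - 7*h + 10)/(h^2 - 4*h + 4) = (h - 5)/(h - 2)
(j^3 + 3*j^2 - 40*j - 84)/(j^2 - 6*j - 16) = (j^2 + j - 42)/(j - 8)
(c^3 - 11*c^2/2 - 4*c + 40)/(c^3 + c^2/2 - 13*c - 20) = (c - 4)/(c + 2)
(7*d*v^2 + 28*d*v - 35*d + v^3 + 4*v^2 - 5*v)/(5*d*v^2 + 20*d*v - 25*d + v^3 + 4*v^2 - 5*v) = (7*d + v)/(5*d + v)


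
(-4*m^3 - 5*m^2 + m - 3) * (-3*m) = 12*m^4 + 15*m^3 - 3*m^2 + 9*m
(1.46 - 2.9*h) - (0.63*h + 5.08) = -3.53*h - 3.62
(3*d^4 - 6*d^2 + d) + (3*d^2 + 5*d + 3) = 3*d^4 - 3*d^2 + 6*d + 3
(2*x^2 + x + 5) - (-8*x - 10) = 2*x^2 + 9*x + 15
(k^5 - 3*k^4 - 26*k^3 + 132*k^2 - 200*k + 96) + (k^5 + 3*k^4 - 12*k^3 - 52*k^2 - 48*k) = 2*k^5 - 38*k^3 + 80*k^2 - 248*k + 96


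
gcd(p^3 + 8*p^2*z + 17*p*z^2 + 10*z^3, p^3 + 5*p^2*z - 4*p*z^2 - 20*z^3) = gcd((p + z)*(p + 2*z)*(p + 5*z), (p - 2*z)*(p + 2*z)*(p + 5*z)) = p^2 + 7*p*z + 10*z^2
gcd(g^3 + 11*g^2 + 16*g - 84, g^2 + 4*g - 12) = g^2 + 4*g - 12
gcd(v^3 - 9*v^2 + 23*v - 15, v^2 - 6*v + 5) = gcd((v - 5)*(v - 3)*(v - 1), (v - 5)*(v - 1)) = v^2 - 6*v + 5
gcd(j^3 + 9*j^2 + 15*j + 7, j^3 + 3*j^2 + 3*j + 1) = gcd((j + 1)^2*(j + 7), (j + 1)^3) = j^2 + 2*j + 1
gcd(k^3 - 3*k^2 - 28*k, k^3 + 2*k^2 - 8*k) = k^2 + 4*k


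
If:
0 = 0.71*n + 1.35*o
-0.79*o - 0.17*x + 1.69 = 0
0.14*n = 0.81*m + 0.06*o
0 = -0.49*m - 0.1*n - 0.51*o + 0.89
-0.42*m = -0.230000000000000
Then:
No Solution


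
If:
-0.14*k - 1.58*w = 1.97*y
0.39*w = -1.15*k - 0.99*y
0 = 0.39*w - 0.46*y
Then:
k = 0.00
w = 0.00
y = 0.00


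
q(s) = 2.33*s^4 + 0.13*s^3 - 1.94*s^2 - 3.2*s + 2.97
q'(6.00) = 2000.68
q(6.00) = 2961.69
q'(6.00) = 2000.68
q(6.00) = 2961.69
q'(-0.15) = -2.64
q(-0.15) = 3.41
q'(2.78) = 189.27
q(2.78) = 121.04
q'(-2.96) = -230.01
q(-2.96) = 170.94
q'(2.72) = 176.68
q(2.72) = 110.06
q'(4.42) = 792.06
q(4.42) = 851.44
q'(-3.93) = -547.64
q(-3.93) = 533.50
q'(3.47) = 377.44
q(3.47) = 311.75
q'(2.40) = 118.57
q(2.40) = 63.22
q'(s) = 9.32*s^3 + 0.39*s^2 - 3.88*s - 3.2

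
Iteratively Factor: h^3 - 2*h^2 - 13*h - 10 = (h - 5)*(h^2 + 3*h + 2) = (h - 5)*(h + 2)*(h + 1)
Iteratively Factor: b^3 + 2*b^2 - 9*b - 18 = (b + 2)*(b^2 - 9) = (b + 2)*(b + 3)*(b - 3)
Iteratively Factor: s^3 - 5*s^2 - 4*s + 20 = (s - 5)*(s^2 - 4) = (s - 5)*(s - 2)*(s + 2)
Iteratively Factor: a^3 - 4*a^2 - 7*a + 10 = (a - 1)*(a^2 - 3*a - 10) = (a - 1)*(a + 2)*(a - 5)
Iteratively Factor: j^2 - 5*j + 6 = (j - 3)*(j - 2)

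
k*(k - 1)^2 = k^3 - 2*k^2 + k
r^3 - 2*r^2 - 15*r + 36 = (r - 3)^2*(r + 4)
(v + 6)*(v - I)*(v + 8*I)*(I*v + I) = I*v^4 - 7*v^3 + 7*I*v^3 - 49*v^2 + 14*I*v^2 - 42*v + 56*I*v + 48*I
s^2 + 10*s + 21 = (s + 3)*(s + 7)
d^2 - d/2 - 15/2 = (d - 3)*(d + 5/2)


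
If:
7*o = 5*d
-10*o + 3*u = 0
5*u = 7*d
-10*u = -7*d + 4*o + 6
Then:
No Solution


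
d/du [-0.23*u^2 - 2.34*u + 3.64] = -0.46*u - 2.34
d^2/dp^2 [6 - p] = 0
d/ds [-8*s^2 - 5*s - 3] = -16*s - 5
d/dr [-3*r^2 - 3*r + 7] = -6*r - 3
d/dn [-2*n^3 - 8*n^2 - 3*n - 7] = -6*n^2 - 16*n - 3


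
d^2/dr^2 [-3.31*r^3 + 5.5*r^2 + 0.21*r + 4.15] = 11.0 - 19.86*r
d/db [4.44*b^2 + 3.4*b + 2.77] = 8.88*b + 3.4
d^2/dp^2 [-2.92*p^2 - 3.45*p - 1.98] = -5.84000000000000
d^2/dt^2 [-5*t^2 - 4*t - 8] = -10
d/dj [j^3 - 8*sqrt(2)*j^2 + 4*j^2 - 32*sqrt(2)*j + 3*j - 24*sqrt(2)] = 3*j^2 - 16*sqrt(2)*j + 8*j - 32*sqrt(2) + 3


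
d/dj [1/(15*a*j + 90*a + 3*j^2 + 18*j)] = (-5*a - 2*j - 6)/(3*(5*a*j + 30*a + j^2 + 6*j)^2)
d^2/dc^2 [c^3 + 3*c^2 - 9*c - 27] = 6*c + 6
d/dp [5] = 0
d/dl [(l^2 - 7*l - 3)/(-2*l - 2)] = (-l^2/2 - l + 2)/(l^2 + 2*l + 1)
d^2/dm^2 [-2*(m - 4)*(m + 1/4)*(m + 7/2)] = 1 - 12*m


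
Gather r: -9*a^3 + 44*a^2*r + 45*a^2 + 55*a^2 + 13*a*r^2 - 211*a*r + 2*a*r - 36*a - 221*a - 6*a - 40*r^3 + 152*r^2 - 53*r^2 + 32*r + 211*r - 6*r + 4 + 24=-9*a^3 + 100*a^2 - 263*a - 40*r^3 + r^2*(13*a + 99) + r*(44*a^2 - 209*a + 237) + 28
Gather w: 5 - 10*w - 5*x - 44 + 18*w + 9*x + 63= 8*w + 4*x + 24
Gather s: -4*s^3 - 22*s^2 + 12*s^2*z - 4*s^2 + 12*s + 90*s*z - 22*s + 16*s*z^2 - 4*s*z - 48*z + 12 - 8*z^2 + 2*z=-4*s^3 + s^2*(12*z - 26) + s*(16*z^2 + 86*z - 10) - 8*z^2 - 46*z + 12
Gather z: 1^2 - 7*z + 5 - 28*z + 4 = 10 - 35*z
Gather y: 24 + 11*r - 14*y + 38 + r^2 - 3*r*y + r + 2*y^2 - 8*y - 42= r^2 + 12*r + 2*y^2 + y*(-3*r - 22) + 20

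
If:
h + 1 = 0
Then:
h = -1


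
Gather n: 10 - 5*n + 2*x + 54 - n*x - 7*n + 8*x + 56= n*(-x - 12) + 10*x + 120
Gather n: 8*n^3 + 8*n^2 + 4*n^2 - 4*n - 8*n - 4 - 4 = 8*n^3 + 12*n^2 - 12*n - 8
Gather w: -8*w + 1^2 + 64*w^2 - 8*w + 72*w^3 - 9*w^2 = 72*w^3 + 55*w^2 - 16*w + 1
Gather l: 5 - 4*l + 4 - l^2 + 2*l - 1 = -l^2 - 2*l + 8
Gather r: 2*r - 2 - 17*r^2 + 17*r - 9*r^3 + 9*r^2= -9*r^3 - 8*r^2 + 19*r - 2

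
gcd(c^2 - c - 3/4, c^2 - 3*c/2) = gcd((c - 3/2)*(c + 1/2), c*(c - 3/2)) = c - 3/2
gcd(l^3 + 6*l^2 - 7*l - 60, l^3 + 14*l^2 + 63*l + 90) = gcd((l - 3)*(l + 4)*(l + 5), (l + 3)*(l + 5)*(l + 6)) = l + 5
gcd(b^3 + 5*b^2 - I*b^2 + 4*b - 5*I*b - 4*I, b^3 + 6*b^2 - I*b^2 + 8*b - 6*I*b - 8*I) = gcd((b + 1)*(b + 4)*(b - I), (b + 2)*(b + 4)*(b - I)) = b^2 + b*(4 - I) - 4*I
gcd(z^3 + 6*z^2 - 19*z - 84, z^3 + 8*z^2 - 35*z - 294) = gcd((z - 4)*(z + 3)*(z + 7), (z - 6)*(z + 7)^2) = z + 7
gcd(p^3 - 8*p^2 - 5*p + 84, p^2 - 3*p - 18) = p + 3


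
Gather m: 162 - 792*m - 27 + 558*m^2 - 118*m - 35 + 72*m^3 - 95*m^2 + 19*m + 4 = 72*m^3 + 463*m^2 - 891*m + 104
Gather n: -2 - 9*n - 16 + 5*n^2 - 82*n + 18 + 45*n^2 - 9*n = 50*n^2 - 100*n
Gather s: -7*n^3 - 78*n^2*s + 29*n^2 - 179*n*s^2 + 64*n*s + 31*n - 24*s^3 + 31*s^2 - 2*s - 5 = -7*n^3 + 29*n^2 + 31*n - 24*s^3 + s^2*(31 - 179*n) + s*(-78*n^2 + 64*n - 2) - 5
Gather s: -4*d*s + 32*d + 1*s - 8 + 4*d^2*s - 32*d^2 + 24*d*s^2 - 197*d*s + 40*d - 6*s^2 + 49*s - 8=-32*d^2 + 72*d + s^2*(24*d - 6) + s*(4*d^2 - 201*d + 50) - 16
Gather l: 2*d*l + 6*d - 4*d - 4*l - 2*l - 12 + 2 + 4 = 2*d + l*(2*d - 6) - 6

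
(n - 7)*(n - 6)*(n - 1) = n^3 - 14*n^2 + 55*n - 42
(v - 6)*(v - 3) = v^2 - 9*v + 18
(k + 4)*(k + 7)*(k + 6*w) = k^3 + 6*k^2*w + 11*k^2 + 66*k*w + 28*k + 168*w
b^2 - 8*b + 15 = (b - 5)*(b - 3)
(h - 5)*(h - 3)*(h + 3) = h^3 - 5*h^2 - 9*h + 45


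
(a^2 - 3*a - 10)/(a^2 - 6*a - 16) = (a - 5)/(a - 8)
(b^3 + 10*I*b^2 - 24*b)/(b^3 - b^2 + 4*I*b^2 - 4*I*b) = (b + 6*I)/(b - 1)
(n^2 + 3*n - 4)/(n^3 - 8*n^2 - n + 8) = (n + 4)/(n^2 - 7*n - 8)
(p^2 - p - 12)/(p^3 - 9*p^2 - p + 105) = (p - 4)/(p^2 - 12*p + 35)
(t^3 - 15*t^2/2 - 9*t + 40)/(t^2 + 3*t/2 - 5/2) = (t^2 - 10*t + 16)/(t - 1)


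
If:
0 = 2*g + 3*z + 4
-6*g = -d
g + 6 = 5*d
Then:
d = 36/29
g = 6/29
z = -128/87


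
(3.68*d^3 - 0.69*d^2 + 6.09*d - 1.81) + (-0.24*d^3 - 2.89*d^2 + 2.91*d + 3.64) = 3.44*d^3 - 3.58*d^2 + 9.0*d + 1.83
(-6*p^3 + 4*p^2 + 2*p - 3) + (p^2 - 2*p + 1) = -6*p^3 + 5*p^2 - 2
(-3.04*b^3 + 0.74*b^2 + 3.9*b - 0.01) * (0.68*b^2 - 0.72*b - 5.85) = -2.0672*b^5 + 2.692*b^4 + 19.9032*b^3 - 7.1438*b^2 - 22.8078*b + 0.0585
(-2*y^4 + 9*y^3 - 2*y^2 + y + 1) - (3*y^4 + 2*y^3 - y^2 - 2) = -5*y^4 + 7*y^3 - y^2 + y + 3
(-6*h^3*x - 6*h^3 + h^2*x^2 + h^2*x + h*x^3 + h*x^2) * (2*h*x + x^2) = -12*h^4*x^2 - 12*h^4*x - 4*h^3*x^3 - 4*h^3*x^2 + 3*h^2*x^4 + 3*h^2*x^3 + h*x^5 + h*x^4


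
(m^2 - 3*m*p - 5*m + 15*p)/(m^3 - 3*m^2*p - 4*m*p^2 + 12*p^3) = (5 - m)/(-m^2 + 4*p^2)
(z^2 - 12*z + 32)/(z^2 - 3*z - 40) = (z - 4)/(z + 5)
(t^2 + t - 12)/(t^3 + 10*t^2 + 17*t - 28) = (t - 3)/(t^2 + 6*t - 7)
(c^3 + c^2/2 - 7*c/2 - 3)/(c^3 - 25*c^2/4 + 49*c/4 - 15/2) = 2*(2*c^2 + 5*c + 3)/(4*c^2 - 17*c + 15)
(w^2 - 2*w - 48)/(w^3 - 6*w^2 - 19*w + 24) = (w + 6)/(w^2 + 2*w - 3)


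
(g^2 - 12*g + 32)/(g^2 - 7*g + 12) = (g - 8)/(g - 3)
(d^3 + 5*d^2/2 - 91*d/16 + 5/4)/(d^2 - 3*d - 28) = (16*d^2 - 24*d + 5)/(16*(d - 7))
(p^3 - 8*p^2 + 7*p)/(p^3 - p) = (p - 7)/(p + 1)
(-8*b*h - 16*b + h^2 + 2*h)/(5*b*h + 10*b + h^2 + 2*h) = (-8*b + h)/(5*b + h)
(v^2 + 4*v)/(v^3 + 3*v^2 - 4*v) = 1/(v - 1)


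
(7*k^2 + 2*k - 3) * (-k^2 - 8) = -7*k^4 - 2*k^3 - 53*k^2 - 16*k + 24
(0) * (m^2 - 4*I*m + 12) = 0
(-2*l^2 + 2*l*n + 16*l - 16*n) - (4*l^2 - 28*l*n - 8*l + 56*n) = -6*l^2 + 30*l*n + 24*l - 72*n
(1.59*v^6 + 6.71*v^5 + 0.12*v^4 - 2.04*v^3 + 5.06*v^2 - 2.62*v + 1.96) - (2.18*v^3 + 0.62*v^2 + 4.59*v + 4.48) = 1.59*v^6 + 6.71*v^5 + 0.12*v^4 - 4.22*v^3 + 4.44*v^2 - 7.21*v - 2.52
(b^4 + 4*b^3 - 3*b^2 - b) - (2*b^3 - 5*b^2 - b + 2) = b^4 + 2*b^3 + 2*b^2 - 2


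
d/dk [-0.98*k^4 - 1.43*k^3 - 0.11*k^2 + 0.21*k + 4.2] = -3.92*k^3 - 4.29*k^2 - 0.22*k + 0.21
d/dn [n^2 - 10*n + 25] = 2*n - 10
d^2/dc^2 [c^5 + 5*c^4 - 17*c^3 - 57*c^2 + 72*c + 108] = 20*c^3 + 60*c^2 - 102*c - 114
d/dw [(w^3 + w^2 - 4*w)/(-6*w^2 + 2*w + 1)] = (-6*w^4 + 4*w^3 - 19*w^2 + 2*w - 4)/(36*w^4 - 24*w^3 - 8*w^2 + 4*w + 1)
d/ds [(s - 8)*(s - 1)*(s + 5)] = 3*s^2 - 8*s - 37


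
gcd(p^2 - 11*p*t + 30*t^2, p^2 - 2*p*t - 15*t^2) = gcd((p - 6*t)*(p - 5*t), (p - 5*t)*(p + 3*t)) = p - 5*t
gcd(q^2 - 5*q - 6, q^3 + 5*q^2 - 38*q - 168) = q - 6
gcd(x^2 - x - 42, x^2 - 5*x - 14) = x - 7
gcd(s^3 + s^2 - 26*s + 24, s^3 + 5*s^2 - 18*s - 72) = s^2 + 2*s - 24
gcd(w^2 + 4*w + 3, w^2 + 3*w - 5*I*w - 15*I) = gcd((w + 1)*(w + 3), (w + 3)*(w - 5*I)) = w + 3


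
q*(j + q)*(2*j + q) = 2*j^2*q + 3*j*q^2 + q^3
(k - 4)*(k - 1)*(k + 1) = k^3 - 4*k^2 - k + 4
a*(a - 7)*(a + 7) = a^3 - 49*a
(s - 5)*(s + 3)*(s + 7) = s^3 + 5*s^2 - 29*s - 105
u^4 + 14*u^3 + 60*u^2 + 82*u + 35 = (u + 1)^2*(u + 5)*(u + 7)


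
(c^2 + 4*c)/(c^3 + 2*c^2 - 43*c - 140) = c/(c^2 - 2*c - 35)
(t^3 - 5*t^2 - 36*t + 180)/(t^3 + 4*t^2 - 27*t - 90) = (t - 6)/(t + 3)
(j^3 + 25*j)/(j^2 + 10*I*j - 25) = j*(j - 5*I)/(j + 5*I)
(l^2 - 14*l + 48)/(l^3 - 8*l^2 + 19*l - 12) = (l^2 - 14*l + 48)/(l^3 - 8*l^2 + 19*l - 12)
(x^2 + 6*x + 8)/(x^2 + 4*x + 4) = (x + 4)/(x + 2)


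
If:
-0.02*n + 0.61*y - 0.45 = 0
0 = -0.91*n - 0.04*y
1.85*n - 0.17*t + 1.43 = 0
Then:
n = -0.03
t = 8.06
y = 0.74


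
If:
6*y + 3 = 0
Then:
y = -1/2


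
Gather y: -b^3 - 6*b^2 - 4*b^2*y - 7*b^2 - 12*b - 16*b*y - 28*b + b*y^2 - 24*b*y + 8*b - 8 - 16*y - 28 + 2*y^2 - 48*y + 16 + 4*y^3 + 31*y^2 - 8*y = -b^3 - 13*b^2 - 32*b + 4*y^3 + y^2*(b + 33) + y*(-4*b^2 - 40*b - 72) - 20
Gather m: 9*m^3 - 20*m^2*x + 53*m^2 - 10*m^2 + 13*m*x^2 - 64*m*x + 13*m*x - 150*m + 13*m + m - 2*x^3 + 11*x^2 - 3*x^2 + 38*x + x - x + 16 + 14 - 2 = 9*m^3 + m^2*(43 - 20*x) + m*(13*x^2 - 51*x - 136) - 2*x^3 + 8*x^2 + 38*x + 28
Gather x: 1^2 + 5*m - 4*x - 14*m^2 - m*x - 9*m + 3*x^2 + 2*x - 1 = -14*m^2 - 4*m + 3*x^2 + x*(-m - 2)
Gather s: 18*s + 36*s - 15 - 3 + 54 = 54*s + 36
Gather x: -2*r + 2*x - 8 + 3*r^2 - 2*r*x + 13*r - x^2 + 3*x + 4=3*r^2 + 11*r - x^2 + x*(5 - 2*r) - 4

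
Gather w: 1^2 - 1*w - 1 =-w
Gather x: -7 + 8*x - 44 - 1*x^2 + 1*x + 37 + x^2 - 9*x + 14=0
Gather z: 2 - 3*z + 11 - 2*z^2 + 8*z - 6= -2*z^2 + 5*z + 7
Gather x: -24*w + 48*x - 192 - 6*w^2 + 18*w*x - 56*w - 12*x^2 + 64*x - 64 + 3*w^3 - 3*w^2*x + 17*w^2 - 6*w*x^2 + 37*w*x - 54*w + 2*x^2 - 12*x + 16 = 3*w^3 + 11*w^2 - 134*w + x^2*(-6*w - 10) + x*(-3*w^2 + 55*w + 100) - 240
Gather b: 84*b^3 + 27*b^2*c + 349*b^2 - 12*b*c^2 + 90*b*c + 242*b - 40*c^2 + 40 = 84*b^3 + b^2*(27*c + 349) + b*(-12*c^2 + 90*c + 242) - 40*c^2 + 40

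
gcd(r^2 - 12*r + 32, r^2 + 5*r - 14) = 1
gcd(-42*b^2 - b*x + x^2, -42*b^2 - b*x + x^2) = -42*b^2 - b*x + x^2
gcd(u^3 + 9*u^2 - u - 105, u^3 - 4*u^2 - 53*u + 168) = u^2 + 4*u - 21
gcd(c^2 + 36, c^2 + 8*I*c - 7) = 1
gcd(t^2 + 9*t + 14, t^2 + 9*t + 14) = t^2 + 9*t + 14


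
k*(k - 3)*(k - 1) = k^3 - 4*k^2 + 3*k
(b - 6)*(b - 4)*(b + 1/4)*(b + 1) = b^4 - 35*b^3/4 + 47*b^2/4 + 55*b/2 + 6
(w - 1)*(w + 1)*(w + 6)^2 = w^4 + 12*w^3 + 35*w^2 - 12*w - 36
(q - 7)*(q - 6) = q^2 - 13*q + 42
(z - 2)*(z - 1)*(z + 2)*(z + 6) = z^4 + 5*z^3 - 10*z^2 - 20*z + 24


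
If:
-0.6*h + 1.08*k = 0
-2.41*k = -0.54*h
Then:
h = 0.00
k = 0.00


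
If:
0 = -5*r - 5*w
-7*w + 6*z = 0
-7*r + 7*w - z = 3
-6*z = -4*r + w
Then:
No Solution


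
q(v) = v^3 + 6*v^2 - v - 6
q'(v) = 3*v^2 + 12*v - 1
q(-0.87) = -1.25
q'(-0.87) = -9.17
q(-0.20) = -5.57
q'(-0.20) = -3.28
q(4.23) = 172.81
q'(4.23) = 103.44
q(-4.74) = 27.05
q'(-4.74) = 9.52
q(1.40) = 7.10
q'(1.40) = 21.68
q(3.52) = 108.44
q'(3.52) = 78.41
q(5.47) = 331.72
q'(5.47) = 154.40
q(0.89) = -1.43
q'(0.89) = 12.06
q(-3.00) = 24.00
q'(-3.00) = -10.00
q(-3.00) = 24.00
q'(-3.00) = -10.00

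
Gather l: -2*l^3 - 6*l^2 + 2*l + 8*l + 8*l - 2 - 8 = -2*l^3 - 6*l^2 + 18*l - 10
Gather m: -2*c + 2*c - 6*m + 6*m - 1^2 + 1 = 0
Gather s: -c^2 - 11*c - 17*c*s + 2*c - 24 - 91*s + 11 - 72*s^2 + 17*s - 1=-c^2 - 9*c - 72*s^2 + s*(-17*c - 74) - 14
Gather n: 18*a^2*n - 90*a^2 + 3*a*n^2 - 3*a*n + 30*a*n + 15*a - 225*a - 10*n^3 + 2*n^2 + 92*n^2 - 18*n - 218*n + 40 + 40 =-90*a^2 - 210*a - 10*n^3 + n^2*(3*a + 94) + n*(18*a^2 + 27*a - 236) + 80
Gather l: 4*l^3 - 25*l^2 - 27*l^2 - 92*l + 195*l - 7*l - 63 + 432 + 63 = 4*l^3 - 52*l^2 + 96*l + 432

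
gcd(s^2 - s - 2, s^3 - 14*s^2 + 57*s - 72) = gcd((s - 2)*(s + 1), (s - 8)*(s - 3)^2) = 1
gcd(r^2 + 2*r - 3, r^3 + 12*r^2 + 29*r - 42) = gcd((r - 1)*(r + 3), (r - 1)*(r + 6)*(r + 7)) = r - 1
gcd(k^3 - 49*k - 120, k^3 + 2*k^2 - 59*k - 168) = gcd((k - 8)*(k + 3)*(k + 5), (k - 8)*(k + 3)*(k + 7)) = k^2 - 5*k - 24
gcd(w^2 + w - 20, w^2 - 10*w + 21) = 1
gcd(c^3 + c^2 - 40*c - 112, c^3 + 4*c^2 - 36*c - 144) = c + 4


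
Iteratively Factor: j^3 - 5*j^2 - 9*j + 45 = (j + 3)*(j^2 - 8*j + 15) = (j - 3)*(j + 3)*(j - 5)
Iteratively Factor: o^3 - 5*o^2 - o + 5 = (o - 5)*(o^2 - 1) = (o - 5)*(o - 1)*(o + 1)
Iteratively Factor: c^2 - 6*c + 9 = (c - 3)*(c - 3)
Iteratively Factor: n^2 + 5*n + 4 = (n + 1)*(n + 4)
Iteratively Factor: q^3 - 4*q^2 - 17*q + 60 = (q + 4)*(q^2 - 8*q + 15) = (q - 3)*(q + 4)*(q - 5)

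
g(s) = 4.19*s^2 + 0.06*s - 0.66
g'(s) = 8.38*s + 0.06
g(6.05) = 153.07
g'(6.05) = 50.76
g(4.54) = 85.98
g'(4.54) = 38.11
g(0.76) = 1.81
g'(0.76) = 6.43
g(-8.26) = 284.72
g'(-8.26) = -69.16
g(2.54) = 26.52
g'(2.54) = 21.35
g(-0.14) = -0.59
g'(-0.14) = -1.11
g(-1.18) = 5.10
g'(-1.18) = -9.83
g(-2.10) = 17.69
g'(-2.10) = -17.54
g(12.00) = 603.42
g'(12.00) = 100.62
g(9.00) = 339.27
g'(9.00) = 75.48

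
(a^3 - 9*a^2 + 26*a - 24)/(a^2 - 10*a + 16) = (a^2 - 7*a + 12)/(a - 8)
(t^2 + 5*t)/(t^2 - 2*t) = (t + 5)/(t - 2)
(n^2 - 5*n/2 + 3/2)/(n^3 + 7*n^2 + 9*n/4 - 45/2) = 2*(n - 1)/(2*n^2 + 17*n + 30)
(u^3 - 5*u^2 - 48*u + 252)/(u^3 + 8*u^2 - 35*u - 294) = (u - 6)/(u + 7)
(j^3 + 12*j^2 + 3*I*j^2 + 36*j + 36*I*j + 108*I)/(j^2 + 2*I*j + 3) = (j^2 + 12*j + 36)/(j - I)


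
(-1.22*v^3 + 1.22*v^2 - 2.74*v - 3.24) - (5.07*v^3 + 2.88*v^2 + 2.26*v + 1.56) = -6.29*v^3 - 1.66*v^2 - 5.0*v - 4.8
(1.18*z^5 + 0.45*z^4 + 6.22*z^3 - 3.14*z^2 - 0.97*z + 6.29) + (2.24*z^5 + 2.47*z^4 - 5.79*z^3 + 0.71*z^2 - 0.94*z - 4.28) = 3.42*z^5 + 2.92*z^4 + 0.43*z^3 - 2.43*z^2 - 1.91*z + 2.01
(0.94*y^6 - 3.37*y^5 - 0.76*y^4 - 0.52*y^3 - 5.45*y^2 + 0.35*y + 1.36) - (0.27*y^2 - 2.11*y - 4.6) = 0.94*y^6 - 3.37*y^5 - 0.76*y^4 - 0.52*y^3 - 5.72*y^2 + 2.46*y + 5.96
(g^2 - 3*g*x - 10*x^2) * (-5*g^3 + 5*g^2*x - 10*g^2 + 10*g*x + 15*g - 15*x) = -5*g^5 + 20*g^4*x - 10*g^4 + 35*g^3*x^2 + 40*g^3*x + 15*g^3 - 50*g^2*x^3 + 70*g^2*x^2 - 60*g^2*x - 100*g*x^3 - 105*g*x^2 + 150*x^3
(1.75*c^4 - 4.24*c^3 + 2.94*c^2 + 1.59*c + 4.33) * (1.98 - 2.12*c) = -3.71*c^5 + 12.4538*c^4 - 14.628*c^3 + 2.4504*c^2 - 6.0314*c + 8.5734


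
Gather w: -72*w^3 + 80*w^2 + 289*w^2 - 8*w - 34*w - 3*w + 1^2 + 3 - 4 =-72*w^3 + 369*w^2 - 45*w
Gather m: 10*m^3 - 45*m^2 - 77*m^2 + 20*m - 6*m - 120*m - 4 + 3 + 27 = 10*m^3 - 122*m^2 - 106*m + 26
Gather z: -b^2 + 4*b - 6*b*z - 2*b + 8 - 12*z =-b^2 + 2*b + z*(-6*b - 12) + 8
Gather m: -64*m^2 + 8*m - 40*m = -64*m^2 - 32*m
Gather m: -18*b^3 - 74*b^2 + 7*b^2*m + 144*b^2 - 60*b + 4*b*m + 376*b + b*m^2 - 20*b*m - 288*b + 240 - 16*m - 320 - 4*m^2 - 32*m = -18*b^3 + 70*b^2 + 28*b + m^2*(b - 4) + m*(7*b^2 - 16*b - 48) - 80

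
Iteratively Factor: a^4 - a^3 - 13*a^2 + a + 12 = (a - 4)*(a^3 + 3*a^2 - a - 3) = (a - 4)*(a - 1)*(a^2 + 4*a + 3) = (a - 4)*(a - 1)*(a + 1)*(a + 3)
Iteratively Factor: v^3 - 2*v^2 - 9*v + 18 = (v - 3)*(v^2 + v - 6) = (v - 3)*(v - 2)*(v + 3)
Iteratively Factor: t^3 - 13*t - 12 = (t + 1)*(t^2 - t - 12) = (t - 4)*(t + 1)*(t + 3)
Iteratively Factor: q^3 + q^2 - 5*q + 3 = (q - 1)*(q^2 + 2*q - 3) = (q - 1)*(q + 3)*(q - 1)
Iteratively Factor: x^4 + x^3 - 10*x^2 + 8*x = (x - 2)*(x^3 + 3*x^2 - 4*x) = (x - 2)*(x + 4)*(x^2 - x) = x*(x - 2)*(x + 4)*(x - 1)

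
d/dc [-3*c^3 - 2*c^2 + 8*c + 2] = -9*c^2 - 4*c + 8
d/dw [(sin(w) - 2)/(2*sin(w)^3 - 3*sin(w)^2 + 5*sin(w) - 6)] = (-4*sin(w)^3 + 15*sin(w)^2 - 12*sin(w) + 4)*cos(w)/(2*sin(w)^3 - 3*sin(w)^2 + 5*sin(w) - 6)^2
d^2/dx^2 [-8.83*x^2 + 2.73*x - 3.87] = -17.6600000000000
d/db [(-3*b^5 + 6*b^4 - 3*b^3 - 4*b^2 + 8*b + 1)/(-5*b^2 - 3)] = (45*b^6 - 60*b^5 + 60*b^4 - 72*b^3 + 67*b^2 + 34*b - 24)/(25*b^4 + 30*b^2 + 9)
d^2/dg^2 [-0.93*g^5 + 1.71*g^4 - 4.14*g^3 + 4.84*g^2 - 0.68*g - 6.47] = -18.6*g^3 + 20.52*g^2 - 24.84*g + 9.68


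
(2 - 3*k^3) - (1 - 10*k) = -3*k^3 + 10*k + 1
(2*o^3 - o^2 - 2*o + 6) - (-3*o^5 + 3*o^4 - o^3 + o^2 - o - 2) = 3*o^5 - 3*o^4 + 3*o^3 - 2*o^2 - o + 8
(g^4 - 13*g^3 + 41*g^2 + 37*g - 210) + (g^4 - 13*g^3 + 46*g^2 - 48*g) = 2*g^4 - 26*g^3 + 87*g^2 - 11*g - 210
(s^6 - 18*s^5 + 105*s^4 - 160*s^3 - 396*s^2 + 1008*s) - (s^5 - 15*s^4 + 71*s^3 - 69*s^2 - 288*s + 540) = s^6 - 19*s^5 + 120*s^4 - 231*s^3 - 327*s^2 + 1296*s - 540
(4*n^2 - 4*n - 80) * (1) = 4*n^2 - 4*n - 80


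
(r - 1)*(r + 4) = r^2 + 3*r - 4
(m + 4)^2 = m^2 + 8*m + 16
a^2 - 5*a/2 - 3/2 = (a - 3)*(a + 1/2)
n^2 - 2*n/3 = n*(n - 2/3)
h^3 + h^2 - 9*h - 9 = (h - 3)*(h + 1)*(h + 3)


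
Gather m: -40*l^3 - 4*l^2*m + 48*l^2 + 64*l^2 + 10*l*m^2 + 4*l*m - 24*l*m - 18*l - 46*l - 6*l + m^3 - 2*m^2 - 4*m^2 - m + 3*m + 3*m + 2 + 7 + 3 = -40*l^3 + 112*l^2 - 70*l + m^3 + m^2*(10*l - 6) + m*(-4*l^2 - 20*l + 5) + 12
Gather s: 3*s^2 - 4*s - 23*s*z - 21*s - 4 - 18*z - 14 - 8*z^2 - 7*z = 3*s^2 + s*(-23*z - 25) - 8*z^2 - 25*z - 18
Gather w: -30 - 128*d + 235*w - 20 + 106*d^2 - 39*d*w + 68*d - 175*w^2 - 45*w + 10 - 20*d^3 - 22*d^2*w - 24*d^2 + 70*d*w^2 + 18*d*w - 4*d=-20*d^3 + 82*d^2 - 64*d + w^2*(70*d - 175) + w*(-22*d^2 - 21*d + 190) - 40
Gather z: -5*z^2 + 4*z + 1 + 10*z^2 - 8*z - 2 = 5*z^2 - 4*z - 1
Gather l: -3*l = -3*l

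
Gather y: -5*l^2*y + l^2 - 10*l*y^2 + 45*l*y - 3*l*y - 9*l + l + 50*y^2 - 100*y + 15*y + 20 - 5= l^2 - 8*l + y^2*(50 - 10*l) + y*(-5*l^2 + 42*l - 85) + 15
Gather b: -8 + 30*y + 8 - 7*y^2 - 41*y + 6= -7*y^2 - 11*y + 6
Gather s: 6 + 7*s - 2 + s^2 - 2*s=s^2 + 5*s + 4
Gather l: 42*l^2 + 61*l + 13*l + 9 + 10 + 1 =42*l^2 + 74*l + 20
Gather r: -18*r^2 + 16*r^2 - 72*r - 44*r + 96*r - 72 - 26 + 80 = -2*r^2 - 20*r - 18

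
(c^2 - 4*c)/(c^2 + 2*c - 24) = c/(c + 6)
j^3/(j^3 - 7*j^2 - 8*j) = j^2/(j^2 - 7*j - 8)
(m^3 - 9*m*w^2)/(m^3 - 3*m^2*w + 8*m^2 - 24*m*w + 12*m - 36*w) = m*(m + 3*w)/(m^2 + 8*m + 12)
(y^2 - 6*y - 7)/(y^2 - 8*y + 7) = (y + 1)/(y - 1)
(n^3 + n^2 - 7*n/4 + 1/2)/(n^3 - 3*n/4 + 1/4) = (n + 2)/(n + 1)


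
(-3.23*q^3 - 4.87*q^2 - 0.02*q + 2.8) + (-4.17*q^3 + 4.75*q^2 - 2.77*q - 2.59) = -7.4*q^3 - 0.12*q^2 - 2.79*q + 0.21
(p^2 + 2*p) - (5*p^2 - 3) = -4*p^2 + 2*p + 3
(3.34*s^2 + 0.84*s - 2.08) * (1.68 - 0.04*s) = -0.1336*s^3 + 5.5776*s^2 + 1.4944*s - 3.4944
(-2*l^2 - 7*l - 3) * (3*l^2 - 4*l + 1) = -6*l^4 - 13*l^3 + 17*l^2 + 5*l - 3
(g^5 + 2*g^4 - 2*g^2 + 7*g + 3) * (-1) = -g^5 - 2*g^4 + 2*g^2 - 7*g - 3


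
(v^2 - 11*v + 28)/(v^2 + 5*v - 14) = (v^2 - 11*v + 28)/(v^2 + 5*v - 14)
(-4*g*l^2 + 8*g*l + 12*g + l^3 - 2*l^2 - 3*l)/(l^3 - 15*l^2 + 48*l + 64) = (-4*g*l + 12*g + l^2 - 3*l)/(l^2 - 16*l + 64)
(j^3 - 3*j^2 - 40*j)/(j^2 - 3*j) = (j^2 - 3*j - 40)/(j - 3)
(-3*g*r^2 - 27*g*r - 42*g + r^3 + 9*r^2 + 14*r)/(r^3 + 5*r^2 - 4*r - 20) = (-3*g*r - 21*g + r^2 + 7*r)/(r^2 + 3*r - 10)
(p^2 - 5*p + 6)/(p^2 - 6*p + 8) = (p - 3)/(p - 4)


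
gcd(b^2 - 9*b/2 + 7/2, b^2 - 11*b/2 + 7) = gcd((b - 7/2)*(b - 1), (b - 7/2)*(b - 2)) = b - 7/2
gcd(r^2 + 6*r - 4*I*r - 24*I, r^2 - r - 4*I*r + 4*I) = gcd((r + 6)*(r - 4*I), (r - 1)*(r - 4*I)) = r - 4*I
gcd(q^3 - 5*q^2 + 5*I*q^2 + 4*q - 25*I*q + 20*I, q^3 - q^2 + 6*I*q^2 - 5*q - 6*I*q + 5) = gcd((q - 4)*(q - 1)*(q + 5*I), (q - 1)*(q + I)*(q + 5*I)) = q^2 + q*(-1 + 5*I) - 5*I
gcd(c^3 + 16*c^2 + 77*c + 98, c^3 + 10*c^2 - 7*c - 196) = c^2 + 14*c + 49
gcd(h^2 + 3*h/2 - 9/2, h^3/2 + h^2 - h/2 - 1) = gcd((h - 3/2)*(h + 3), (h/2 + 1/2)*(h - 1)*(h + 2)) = 1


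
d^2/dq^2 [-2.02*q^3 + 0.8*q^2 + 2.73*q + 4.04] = 1.6 - 12.12*q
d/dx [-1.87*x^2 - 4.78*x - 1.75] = -3.74*x - 4.78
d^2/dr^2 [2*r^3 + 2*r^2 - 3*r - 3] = 12*r + 4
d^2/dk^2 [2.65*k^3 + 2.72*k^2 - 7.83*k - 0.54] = 15.9*k + 5.44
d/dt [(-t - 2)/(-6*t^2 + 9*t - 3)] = (-2*t^2 - 8*t + 7)/(3*(4*t^4 - 12*t^3 + 13*t^2 - 6*t + 1))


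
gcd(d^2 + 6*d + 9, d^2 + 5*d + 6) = d + 3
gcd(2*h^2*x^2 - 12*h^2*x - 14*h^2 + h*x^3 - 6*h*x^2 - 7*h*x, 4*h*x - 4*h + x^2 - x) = 1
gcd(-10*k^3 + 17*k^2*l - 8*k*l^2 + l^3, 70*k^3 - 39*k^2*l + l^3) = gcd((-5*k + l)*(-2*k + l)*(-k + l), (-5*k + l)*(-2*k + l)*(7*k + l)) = 10*k^2 - 7*k*l + l^2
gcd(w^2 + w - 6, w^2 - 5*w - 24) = w + 3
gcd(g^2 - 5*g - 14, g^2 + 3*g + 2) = g + 2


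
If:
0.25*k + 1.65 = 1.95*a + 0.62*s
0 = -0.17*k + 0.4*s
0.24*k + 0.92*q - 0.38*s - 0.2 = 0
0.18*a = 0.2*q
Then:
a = 0.89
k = -6.88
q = 0.80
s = -2.92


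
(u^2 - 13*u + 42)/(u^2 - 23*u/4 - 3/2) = 4*(u - 7)/(4*u + 1)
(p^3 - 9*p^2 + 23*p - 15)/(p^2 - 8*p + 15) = p - 1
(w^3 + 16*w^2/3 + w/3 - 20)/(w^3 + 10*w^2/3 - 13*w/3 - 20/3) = (w + 3)/(w + 1)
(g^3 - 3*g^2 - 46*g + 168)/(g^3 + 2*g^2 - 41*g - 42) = (g - 4)/(g + 1)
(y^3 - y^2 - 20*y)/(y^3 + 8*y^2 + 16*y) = (y - 5)/(y + 4)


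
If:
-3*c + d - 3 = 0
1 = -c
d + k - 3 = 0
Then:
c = -1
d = 0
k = 3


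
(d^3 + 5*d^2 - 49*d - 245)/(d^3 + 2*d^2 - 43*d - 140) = (d + 7)/(d + 4)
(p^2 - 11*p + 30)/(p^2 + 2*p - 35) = (p - 6)/(p + 7)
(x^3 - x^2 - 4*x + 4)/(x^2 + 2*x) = x - 3 + 2/x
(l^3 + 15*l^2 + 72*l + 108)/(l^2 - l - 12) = (l^2 + 12*l + 36)/(l - 4)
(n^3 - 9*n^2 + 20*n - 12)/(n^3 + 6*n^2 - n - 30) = (n^2 - 7*n + 6)/(n^2 + 8*n + 15)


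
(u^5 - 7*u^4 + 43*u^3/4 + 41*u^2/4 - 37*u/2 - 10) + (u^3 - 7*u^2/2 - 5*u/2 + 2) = u^5 - 7*u^4 + 47*u^3/4 + 27*u^2/4 - 21*u - 8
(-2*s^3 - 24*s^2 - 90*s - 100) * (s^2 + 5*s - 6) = -2*s^5 - 34*s^4 - 198*s^3 - 406*s^2 + 40*s + 600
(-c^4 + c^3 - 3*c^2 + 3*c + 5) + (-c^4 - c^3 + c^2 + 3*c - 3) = -2*c^4 - 2*c^2 + 6*c + 2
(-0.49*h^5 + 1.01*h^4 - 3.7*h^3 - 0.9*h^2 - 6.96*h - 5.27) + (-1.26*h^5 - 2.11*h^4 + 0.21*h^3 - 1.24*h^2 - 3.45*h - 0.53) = -1.75*h^5 - 1.1*h^4 - 3.49*h^3 - 2.14*h^2 - 10.41*h - 5.8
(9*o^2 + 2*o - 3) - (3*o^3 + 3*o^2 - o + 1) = -3*o^3 + 6*o^2 + 3*o - 4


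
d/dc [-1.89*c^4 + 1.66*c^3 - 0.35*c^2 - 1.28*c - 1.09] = -7.56*c^3 + 4.98*c^2 - 0.7*c - 1.28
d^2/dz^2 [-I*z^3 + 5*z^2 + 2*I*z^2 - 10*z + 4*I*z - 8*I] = -6*I*z + 10 + 4*I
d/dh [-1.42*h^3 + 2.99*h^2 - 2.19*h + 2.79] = -4.26*h^2 + 5.98*h - 2.19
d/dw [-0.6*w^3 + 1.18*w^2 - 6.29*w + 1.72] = -1.8*w^2 + 2.36*w - 6.29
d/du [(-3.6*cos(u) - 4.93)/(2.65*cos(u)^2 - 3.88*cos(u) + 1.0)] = (-9.54*cos(u)^2 - 26.129*cos(u) + 22.7284)*sin(u)/(7.0225*cos(u)^4 - 20.564*cos(u)^3 + 20.3544*cos(u)^2 - 7.76*cos(u) + 1.0)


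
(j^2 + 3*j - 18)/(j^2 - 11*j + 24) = (j + 6)/(j - 8)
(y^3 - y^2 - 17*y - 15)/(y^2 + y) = y - 2 - 15/y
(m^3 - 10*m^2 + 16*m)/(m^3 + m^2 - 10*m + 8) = m*(m - 8)/(m^2 + 3*m - 4)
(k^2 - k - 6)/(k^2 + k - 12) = (k + 2)/(k + 4)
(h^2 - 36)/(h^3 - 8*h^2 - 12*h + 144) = (h + 6)/(h^2 - 2*h - 24)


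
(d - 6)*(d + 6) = d^2 - 36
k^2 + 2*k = k*(k + 2)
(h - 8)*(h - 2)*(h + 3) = h^3 - 7*h^2 - 14*h + 48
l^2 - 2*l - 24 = (l - 6)*(l + 4)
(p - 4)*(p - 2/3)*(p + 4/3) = p^3 - 10*p^2/3 - 32*p/9 + 32/9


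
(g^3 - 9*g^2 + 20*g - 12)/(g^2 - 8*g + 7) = (g^2 - 8*g + 12)/(g - 7)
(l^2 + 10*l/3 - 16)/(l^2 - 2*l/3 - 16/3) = (l + 6)/(l + 2)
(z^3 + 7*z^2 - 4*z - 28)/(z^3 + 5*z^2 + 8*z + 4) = (z^2 + 5*z - 14)/(z^2 + 3*z + 2)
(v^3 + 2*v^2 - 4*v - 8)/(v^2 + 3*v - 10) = (v^2 + 4*v + 4)/(v + 5)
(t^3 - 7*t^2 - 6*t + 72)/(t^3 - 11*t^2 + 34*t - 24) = (t + 3)/(t - 1)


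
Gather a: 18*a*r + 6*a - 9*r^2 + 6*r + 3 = a*(18*r + 6) - 9*r^2 + 6*r + 3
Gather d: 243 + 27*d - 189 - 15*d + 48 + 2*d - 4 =14*d + 98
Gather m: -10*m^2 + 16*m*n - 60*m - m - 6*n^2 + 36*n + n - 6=-10*m^2 + m*(16*n - 61) - 6*n^2 + 37*n - 6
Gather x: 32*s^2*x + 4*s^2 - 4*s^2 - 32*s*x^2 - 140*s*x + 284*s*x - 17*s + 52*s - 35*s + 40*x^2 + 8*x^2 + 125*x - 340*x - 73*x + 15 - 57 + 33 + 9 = x^2*(48 - 32*s) + x*(32*s^2 + 144*s - 288)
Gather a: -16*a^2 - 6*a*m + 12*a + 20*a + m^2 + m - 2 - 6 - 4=-16*a^2 + a*(32 - 6*m) + m^2 + m - 12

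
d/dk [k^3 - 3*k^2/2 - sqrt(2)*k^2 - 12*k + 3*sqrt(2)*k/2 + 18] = 3*k^2 - 3*k - 2*sqrt(2)*k - 12 + 3*sqrt(2)/2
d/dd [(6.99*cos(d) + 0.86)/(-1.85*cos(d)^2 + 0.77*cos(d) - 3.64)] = (-12.9315*cos(d)^2 - 3.182*cos(d) + 26.1058)*sin(d)/(3.4225*cos(d)^4 - 2.849*cos(d)^3 + 14.0609*cos(d)^2 - 5.6056*cos(d) + 13.2496)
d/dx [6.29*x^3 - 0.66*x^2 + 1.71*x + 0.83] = 18.87*x^2 - 1.32*x + 1.71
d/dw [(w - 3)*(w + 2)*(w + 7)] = 3*w^2 + 12*w - 13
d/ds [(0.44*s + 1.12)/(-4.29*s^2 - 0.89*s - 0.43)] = (1.8876*s^2 + 9.6096*s + 0.8076)/(18.4041*s^4 + 7.6362*s^3 + 4.4815*s^2 + 0.7654*s + 0.1849)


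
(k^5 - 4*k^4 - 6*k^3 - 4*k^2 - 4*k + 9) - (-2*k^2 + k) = k^5 - 4*k^4 - 6*k^3 - 2*k^2 - 5*k + 9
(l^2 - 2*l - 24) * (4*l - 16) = 4*l^3 - 24*l^2 - 64*l + 384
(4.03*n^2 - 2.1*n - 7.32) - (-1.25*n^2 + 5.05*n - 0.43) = 5.28*n^2 - 7.15*n - 6.89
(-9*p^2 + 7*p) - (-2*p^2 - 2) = -7*p^2 + 7*p + 2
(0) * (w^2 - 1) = 0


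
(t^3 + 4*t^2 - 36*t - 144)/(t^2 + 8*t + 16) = (t^2 - 36)/(t + 4)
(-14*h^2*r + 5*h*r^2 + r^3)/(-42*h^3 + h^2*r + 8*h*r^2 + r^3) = r/(3*h + r)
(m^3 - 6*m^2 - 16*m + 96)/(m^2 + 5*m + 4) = (m^2 - 10*m + 24)/(m + 1)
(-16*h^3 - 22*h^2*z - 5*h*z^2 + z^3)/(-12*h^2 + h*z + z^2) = (-16*h^3 - 22*h^2*z - 5*h*z^2 + z^3)/(-12*h^2 + h*z + z^2)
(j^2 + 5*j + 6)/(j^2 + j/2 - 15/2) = 2*(j + 2)/(2*j - 5)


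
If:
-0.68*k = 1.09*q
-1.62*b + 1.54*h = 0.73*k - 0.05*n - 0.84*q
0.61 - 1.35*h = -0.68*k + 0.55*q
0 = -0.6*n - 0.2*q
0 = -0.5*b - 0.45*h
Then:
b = 0.49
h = -0.55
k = -1.32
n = -0.27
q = 0.82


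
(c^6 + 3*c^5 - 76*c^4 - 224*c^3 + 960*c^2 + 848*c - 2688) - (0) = c^6 + 3*c^5 - 76*c^4 - 224*c^3 + 960*c^2 + 848*c - 2688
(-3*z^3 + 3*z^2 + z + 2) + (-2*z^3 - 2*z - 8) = -5*z^3 + 3*z^2 - z - 6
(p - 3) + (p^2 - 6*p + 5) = p^2 - 5*p + 2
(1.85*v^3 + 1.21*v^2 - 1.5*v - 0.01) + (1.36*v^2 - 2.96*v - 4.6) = 1.85*v^3 + 2.57*v^2 - 4.46*v - 4.61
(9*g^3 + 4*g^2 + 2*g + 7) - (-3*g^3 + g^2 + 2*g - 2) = 12*g^3 + 3*g^2 + 9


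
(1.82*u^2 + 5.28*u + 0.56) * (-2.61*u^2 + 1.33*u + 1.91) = -4.7502*u^4 - 11.3602*u^3 + 9.037*u^2 + 10.8296*u + 1.0696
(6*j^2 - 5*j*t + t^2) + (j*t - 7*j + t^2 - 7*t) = 6*j^2 - 4*j*t - 7*j + 2*t^2 - 7*t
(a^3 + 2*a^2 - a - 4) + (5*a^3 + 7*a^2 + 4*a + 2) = 6*a^3 + 9*a^2 + 3*a - 2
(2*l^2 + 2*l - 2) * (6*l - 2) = 12*l^3 + 8*l^2 - 16*l + 4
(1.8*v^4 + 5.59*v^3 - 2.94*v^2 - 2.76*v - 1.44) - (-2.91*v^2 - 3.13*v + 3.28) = 1.8*v^4 + 5.59*v^3 - 0.0299999999999998*v^2 + 0.37*v - 4.72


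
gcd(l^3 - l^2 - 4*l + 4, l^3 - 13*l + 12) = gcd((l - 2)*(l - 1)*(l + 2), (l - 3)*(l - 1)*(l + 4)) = l - 1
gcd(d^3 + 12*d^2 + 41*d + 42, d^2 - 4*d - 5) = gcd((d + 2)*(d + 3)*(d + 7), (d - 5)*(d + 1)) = 1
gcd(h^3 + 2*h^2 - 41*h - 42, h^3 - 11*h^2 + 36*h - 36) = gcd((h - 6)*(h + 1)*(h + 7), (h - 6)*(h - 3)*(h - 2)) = h - 6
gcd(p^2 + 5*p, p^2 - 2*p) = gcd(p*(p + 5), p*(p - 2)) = p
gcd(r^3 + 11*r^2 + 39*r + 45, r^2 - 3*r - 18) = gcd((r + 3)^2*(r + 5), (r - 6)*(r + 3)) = r + 3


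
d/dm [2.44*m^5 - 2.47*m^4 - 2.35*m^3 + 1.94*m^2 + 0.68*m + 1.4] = 12.2*m^4 - 9.88*m^3 - 7.05*m^2 + 3.88*m + 0.68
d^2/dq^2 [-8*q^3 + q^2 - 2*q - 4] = 2 - 48*q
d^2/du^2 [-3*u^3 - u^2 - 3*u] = -18*u - 2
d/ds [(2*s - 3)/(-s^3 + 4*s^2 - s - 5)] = (-2*s^3 + 8*s^2 - 2*s + (2*s - 3)*(3*s^2 - 8*s + 1) - 10)/(s^3 - 4*s^2 + s + 5)^2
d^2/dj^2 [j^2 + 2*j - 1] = 2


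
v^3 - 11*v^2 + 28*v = v*(v - 7)*(v - 4)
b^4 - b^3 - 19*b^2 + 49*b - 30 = (b - 3)*(b - 2)*(b - 1)*(b + 5)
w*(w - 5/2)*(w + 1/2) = w^3 - 2*w^2 - 5*w/4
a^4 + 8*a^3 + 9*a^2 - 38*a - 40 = (a - 2)*(a + 1)*(a + 4)*(a + 5)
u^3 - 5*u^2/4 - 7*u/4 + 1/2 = (u - 2)*(u - 1/4)*(u + 1)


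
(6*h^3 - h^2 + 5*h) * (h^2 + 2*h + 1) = 6*h^5 + 11*h^4 + 9*h^3 + 9*h^2 + 5*h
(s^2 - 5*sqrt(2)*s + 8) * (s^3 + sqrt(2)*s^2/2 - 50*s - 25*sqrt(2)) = s^5 - 9*sqrt(2)*s^4/2 - 47*s^3 + 229*sqrt(2)*s^2 - 150*s - 200*sqrt(2)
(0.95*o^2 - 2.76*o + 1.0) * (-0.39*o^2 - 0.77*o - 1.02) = -0.3705*o^4 + 0.3449*o^3 + 0.7662*o^2 + 2.0452*o - 1.02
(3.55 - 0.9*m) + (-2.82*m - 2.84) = 0.71 - 3.72*m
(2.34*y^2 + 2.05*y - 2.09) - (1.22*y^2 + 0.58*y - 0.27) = 1.12*y^2 + 1.47*y - 1.82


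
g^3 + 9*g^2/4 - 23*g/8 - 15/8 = (g - 5/4)*(g + 1/2)*(g + 3)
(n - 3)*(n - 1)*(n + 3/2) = n^3 - 5*n^2/2 - 3*n + 9/2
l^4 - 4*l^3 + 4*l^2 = l^2*(l - 2)^2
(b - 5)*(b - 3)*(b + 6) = b^3 - 2*b^2 - 33*b + 90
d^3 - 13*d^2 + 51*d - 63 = (d - 7)*(d - 3)^2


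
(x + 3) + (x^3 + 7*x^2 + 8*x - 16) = x^3 + 7*x^2 + 9*x - 13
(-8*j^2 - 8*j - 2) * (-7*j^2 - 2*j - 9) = 56*j^4 + 72*j^3 + 102*j^2 + 76*j + 18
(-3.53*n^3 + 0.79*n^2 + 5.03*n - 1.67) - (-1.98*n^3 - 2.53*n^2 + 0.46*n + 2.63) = -1.55*n^3 + 3.32*n^2 + 4.57*n - 4.3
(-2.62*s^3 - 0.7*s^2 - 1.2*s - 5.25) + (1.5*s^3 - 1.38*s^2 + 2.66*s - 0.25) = -1.12*s^3 - 2.08*s^2 + 1.46*s - 5.5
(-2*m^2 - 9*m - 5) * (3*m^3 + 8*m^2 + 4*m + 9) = -6*m^5 - 43*m^4 - 95*m^3 - 94*m^2 - 101*m - 45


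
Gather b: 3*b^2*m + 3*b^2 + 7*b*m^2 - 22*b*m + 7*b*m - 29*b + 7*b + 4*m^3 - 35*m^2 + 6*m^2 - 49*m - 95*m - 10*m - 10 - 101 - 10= b^2*(3*m + 3) + b*(7*m^2 - 15*m - 22) + 4*m^3 - 29*m^2 - 154*m - 121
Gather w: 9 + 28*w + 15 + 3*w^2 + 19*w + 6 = 3*w^2 + 47*w + 30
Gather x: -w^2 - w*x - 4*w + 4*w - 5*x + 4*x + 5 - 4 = -w^2 + x*(-w - 1) + 1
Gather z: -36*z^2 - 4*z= -36*z^2 - 4*z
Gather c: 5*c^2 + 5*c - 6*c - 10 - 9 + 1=5*c^2 - c - 18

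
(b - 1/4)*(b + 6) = b^2 + 23*b/4 - 3/2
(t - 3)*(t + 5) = t^2 + 2*t - 15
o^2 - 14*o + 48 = (o - 8)*(o - 6)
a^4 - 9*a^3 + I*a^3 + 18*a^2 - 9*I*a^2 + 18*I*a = a*(a - 6)*(a - 3)*(a + I)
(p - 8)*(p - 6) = p^2 - 14*p + 48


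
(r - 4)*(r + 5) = r^2 + r - 20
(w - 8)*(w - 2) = w^2 - 10*w + 16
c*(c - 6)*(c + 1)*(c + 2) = c^4 - 3*c^3 - 16*c^2 - 12*c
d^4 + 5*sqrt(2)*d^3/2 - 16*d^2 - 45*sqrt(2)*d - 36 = (d - 3*sqrt(2))*(d + sqrt(2)/2)*(d + 2*sqrt(2))*(d + 3*sqrt(2))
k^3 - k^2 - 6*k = k*(k - 3)*(k + 2)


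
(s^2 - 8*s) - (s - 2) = s^2 - 9*s + 2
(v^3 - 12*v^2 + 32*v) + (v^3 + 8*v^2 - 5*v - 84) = 2*v^3 - 4*v^2 + 27*v - 84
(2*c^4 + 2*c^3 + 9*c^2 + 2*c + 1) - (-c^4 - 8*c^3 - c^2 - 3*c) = 3*c^4 + 10*c^3 + 10*c^2 + 5*c + 1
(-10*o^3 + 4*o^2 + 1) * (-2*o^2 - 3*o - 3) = 20*o^5 + 22*o^4 + 18*o^3 - 14*o^2 - 3*o - 3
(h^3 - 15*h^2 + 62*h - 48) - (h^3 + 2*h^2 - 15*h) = -17*h^2 + 77*h - 48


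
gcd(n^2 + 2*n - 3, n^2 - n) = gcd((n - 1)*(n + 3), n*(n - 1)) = n - 1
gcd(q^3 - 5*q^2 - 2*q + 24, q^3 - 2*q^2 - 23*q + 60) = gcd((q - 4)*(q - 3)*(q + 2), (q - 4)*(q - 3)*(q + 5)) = q^2 - 7*q + 12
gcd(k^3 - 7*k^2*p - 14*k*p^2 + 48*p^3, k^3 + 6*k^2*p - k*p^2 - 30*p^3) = -k^2 - k*p + 6*p^2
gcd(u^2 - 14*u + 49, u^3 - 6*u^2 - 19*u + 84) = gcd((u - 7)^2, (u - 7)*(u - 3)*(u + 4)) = u - 7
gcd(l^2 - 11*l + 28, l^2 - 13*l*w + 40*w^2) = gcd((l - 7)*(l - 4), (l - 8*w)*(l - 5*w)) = 1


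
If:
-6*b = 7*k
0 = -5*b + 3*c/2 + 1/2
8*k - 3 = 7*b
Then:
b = -21/97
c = -307/291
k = 18/97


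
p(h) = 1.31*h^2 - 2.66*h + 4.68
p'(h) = 2.62*h - 2.66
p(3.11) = 9.08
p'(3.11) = 5.49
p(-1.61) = 12.36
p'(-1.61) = -6.88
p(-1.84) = 14.01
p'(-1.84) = -7.48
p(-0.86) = 7.94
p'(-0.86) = -4.91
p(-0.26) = 5.46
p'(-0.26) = -3.34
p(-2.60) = 20.45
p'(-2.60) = -9.47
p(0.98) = 3.33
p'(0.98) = -0.09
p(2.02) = 4.65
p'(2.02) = 2.63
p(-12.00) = 225.24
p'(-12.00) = -34.10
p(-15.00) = 339.33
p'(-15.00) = -41.96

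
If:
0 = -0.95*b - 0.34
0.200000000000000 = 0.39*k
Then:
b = -0.36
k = 0.51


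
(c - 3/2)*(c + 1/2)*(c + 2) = c^3 + c^2 - 11*c/4 - 3/2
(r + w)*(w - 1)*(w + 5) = r*w^2 + 4*r*w - 5*r + w^3 + 4*w^2 - 5*w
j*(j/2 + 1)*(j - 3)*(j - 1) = j^4/2 - j^3 - 5*j^2/2 + 3*j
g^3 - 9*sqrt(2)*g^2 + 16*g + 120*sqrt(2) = (g - 6*sqrt(2))*(g - 5*sqrt(2))*(g + 2*sqrt(2))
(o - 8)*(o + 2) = o^2 - 6*o - 16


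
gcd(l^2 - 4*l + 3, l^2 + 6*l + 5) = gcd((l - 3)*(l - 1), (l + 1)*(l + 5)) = 1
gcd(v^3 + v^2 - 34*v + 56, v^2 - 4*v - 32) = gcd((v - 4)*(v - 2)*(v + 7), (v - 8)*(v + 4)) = 1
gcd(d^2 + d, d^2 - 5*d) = d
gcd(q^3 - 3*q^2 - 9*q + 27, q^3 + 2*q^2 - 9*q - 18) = q^2 - 9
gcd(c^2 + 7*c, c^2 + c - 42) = c + 7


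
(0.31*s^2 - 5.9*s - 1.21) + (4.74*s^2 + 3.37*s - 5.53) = 5.05*s^2 - 2.53*s - 6.74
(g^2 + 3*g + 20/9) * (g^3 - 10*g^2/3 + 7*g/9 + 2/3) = g^5 - g^4/3 - 7*g^3 - 119*g^2/27 + 302*g/81 + 40/27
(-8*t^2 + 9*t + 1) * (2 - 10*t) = 80*t^3 - 106*t^2 + 8*t + 2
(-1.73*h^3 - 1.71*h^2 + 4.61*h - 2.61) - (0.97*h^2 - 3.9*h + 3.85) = -1.73*h^3 - 2.68*h^2 + 8.51*h - 6.46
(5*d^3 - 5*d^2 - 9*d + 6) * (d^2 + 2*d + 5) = 5*d^5 + 5*d^4 + 6*d^3 - 37*d^2 - 33*d + 30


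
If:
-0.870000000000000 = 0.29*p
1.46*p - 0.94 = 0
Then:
No Solution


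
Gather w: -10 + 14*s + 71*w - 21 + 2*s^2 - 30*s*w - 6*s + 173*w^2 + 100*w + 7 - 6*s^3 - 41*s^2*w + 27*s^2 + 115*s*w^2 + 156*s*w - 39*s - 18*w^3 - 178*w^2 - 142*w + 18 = -6*s^3 + 29*s^2 - 31*s - 18*w^3 + w^2*(115*s - 5) + w*(-41*s^2 + 126*s + 29) - 6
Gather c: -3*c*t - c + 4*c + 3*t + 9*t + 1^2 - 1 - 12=c*(3 - 3*t) + 12*t - 12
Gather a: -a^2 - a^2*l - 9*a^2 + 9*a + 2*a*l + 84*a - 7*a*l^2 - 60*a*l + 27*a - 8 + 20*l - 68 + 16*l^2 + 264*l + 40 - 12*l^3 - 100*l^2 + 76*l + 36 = a^2*(-l - 10) + a*(-7*l^2 - 58*l + 120) - 12*l^3 - 84*l^2 + 360*l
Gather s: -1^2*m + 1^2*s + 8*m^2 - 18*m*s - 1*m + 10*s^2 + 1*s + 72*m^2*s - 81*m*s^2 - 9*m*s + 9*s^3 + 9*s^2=8*m^2 - 2*m + 9*s^3 + s^2*(19 - 81*m) + s*(72*m^2 - 27*m + 2)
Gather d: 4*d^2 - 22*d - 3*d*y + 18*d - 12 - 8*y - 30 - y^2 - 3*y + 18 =4*d^2 + d*(-3*y - 4) - y^2 - 11*y - 24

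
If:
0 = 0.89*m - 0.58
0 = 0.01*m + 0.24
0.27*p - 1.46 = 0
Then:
No Solution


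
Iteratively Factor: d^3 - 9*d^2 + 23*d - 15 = (d - 5)*(d^2 - 4*d + 3) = (d - 5)*(d - 3)*(d - 1)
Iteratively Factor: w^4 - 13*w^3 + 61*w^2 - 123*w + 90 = (w - 3)*(w^3 - 10*w^2 + 31*w - 30) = (w - 3)*(w - 2)*(w^2 - 8*w + 15) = (w - 5)*(w - 3)*(w - 2)*(w - 3)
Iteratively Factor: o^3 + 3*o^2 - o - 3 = (o + 3)*(o^2 - 1) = (o - 1)*(o + 3)*(o + 1)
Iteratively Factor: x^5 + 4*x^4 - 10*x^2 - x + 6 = (x + 1)*(x^4 + 3*x^3 - 3*x^2 - 7*x + 6) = (x + 1)*(x + 3)*(x^3 - 3*x + 2) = (x + 1)*(x + 2)*(x + 3)*(x^2 - 2*x + 1) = (x - 1)*(x + 1)*(x + 2)*(x + 3)*(x - 1)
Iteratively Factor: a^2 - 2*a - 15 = (a + 3)*(a - 5)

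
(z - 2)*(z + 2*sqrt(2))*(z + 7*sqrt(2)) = z^3 - 2*z^2 + 9*sqrt(2)*z^2 - 18*sqrt(2)*z + 28*z - 56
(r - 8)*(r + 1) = r^2 - 7*r - 8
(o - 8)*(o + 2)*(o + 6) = o^3 - 52*o - 96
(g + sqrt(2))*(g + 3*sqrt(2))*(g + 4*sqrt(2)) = g^3 + 8*sqrt(2)*g^2 + 38*g + 24*sqrt(2)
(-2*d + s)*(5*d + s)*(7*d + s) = -70*d^3 + 11*d^2*s + 10*d*s^2 + s^3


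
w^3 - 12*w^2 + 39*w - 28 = (w - 7)*(w - 4)*(w - 1)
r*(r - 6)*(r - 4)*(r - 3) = r^4 - 13*r^3 + 54*r^2 - 72*r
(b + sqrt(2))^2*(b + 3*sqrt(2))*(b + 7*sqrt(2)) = b^4 + 12*sqrt(2)*b^3 + 84*b^2 + 104*sqrt(2)*b + 84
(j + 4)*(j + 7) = j^2 + 11*j + 28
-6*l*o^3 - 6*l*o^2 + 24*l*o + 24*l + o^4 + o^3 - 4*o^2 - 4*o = (-6*l + o)*(o - 2)*(o + 1)*(o + 2)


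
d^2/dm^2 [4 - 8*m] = 0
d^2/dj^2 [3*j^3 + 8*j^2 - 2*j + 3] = 18*j + 16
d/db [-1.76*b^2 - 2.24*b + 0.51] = -3.52*b - 2.24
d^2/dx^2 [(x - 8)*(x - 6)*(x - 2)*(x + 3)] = 12*x^2 - 78*x + 56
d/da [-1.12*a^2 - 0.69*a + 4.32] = -2.24*a - 0.69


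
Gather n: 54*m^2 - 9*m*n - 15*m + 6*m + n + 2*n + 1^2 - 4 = 54*m^2 - 9*m + n*(3 - 9*m) - 3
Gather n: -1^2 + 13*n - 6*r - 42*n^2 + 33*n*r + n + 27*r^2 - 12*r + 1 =-42*n^2 + n*(33*r + 14) + 27*r^2 - 18*r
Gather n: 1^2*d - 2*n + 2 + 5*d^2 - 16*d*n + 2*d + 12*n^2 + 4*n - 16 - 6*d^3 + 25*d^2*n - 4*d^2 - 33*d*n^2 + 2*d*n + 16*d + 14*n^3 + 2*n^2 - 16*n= -6*d^3 + d^2 + 19*d + 14*n^3 + n^2*(14 - 33*d) + n*(25*d^2 - 14*d - 14) - 14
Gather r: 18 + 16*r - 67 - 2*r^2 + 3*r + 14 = -2*r^2 + 19*r - 35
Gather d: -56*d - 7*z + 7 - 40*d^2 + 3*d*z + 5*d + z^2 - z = -40*d^2 + d*(3*z - 51) + z^2 - 8*z + 7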